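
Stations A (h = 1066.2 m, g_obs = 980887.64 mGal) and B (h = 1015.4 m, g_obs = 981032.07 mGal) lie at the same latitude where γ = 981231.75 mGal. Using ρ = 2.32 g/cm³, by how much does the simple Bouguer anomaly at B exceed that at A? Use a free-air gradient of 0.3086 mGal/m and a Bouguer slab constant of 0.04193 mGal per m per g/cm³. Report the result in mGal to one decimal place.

133.7

Δg_SB(A) = 980887.64 − 981231.75 + 0.3086×1066.2 − 0.04193×2.32×1066.2 = -118.80 mGal
Δg_SB(B) = 981032.07 − 981231.75 + 0.3086×1015.4 − 0.04193×2.32×1015.4 = 14.90 mGal
Difference = 14.90 − (-118.80) = 133.70 mGal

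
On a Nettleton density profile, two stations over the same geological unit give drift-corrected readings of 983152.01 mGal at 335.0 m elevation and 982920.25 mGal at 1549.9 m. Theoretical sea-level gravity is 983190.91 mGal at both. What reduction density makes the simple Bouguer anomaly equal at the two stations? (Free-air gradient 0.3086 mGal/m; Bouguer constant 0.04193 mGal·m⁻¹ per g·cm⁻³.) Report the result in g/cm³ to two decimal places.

Δg_obs = 982920.25 − 983152.01 = -231.76 mGal over Δh = 1549.9 − 335.0 = 1214.9 m
Equal Bouguer anomalies ⇒ Δg_obs + (0.3086 − 0.04193ρ)·Δh = 0
0.3086 − 0.04193ρ = −Δg_obs/Δh = 0.19076
ρ = (0.3086 − 0.19076) / 0.04193 = 2.81 g/cm³

2.81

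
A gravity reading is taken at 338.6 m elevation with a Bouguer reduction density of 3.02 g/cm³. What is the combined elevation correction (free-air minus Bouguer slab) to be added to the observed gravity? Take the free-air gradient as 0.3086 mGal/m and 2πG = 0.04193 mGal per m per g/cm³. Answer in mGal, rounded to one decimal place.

Combined gradient = 0.3086 − 0.04193 × 3.02 = 0.1819714 mGal/m
Combined elevation correction = 0.1819714 × 338.6 = 61.6 mGal

61.6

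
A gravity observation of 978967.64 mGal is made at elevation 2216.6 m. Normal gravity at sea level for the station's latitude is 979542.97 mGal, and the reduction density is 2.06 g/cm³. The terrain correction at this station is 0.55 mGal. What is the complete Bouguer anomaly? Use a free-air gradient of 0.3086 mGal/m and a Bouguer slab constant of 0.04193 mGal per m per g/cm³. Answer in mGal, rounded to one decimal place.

Free-air correction = 0.3086 × 2216.6 = 684.04 mGal
Free-air anomaly = 978967.64 − 979542.97 + (684.04) = 108.71 mGal
Bouguer slab correction = 0.04193 × 2.06 × 2216.6 = 191.46 mGal
Simple Bouguer anomaly = 108.71 − (191.46) = -82.75 mGal
Complete Bouguer anomaly = -82.75 + 0.55 = -82.20 mGal

-82.2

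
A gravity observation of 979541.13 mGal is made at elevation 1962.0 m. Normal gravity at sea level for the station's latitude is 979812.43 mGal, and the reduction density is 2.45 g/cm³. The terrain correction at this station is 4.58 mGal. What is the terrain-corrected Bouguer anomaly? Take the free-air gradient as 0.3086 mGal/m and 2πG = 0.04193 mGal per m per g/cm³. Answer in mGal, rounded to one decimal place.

137.2

Free-air correction = 0.3086 × 1962.0 = 605.47 mGal
Free-air anomaly = 979541.13 − 979812.43 + (605.47) = 334.17 mGal
Bouguer slab correction = 0.04193 × 2.45 × 1962.0 = 201.55 mGal
Simple Bouguer anomaly = 334.17 − (201.55) = 132.62 mGal
Complete Bouguer anomaly = 132.62 + 4.58 = 137.20 mGal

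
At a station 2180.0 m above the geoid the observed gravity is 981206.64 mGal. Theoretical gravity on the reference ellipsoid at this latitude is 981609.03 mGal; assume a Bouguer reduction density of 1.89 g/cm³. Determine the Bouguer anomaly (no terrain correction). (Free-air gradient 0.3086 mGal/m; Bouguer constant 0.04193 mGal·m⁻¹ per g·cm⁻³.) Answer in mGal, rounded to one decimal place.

Free-air correction = 0.3086 × 2180.0 = 672.75 mGal
Free-air anomaly = 981206.64 − 981609.03 + (672.75) = 270.36 mGal
Bouguer slab correction = 0.04193 × 1.89 × 2180.0 = 172.76 mGal
Simple Bouguer anomaly = 270.36 − (172.76) = 97.60 mGal

97.6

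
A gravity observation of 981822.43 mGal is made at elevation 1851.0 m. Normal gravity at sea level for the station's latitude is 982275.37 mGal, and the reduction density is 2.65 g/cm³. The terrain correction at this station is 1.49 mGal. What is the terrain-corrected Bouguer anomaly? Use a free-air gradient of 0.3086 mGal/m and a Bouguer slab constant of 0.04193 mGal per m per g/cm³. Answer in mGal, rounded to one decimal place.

-85.9

Free-air correction = 0.3086 × 1851.0 = 571.22 mGal
Free-air anomaly = 981822.43 − 982275.37 + (571.22) = 118.28 mGal
Bouguer slab correction = 0.04193 × 2.65 × 1851.0 = 205.67 mGal
Simple Bouguer anomaly = 118.28 − (205.67) = -87.39 mGal
Complete Bouguer anomaly = -87.39 + 1.49 = -85.90 mGal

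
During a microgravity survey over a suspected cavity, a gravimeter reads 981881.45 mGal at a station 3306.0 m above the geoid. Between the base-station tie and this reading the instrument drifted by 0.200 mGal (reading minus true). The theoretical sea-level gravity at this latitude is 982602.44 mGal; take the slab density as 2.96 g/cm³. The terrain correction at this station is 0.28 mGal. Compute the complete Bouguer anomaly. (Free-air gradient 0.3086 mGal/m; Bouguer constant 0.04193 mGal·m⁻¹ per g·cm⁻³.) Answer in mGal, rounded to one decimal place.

Drift-corrected reading = 981881.45 − (0.200) = 981881.250 mGal
Free-air correction = 0.3086 × 3306.0 = 1020.23 mGal
Free-air anomaly = 981881.250 − 982602.44 + (1020.23) = 299.040 mGal
Bouguer slab correction = 0.04193 × 2.96 × 3306.0 = 410.32 mGal
Simple Bouguer anomaly = 299.040 − (410.32) = -111.280 mGal
Complete Bouguer anomaly = -111.280 + 0.28 = -111.000 mGal

-111.0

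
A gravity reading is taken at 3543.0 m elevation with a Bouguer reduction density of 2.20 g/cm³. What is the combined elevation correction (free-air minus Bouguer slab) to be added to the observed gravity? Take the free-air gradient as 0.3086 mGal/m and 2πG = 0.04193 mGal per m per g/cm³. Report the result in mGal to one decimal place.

Combined gradient = 0.3086 − 0.04193 × 2.20 = 0.2163540 mGal/m
Combined elevation correction = 0.2163540 × 3543.0 = 766.5 mGal

766.5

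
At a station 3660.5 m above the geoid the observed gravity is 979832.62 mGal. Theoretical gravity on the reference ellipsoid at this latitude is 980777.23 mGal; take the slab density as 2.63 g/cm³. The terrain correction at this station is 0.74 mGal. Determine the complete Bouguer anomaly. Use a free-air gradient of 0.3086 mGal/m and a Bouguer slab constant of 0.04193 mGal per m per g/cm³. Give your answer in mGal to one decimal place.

-217.9

Free-air correction = 0.3086 × 3660.5 = 1129.63 mGal
Free-air anomaly = 979832.62 − 980777.23 + (1129.63) = 185.02 mGal
Bouguer slab correction = 0.04193 × 2.63 × 3660.5 = 403.66 mGal
Simple Bouguer anomaly = 185.02 − (403.66) = -218.64 mGal
Complete Bouguer anomaly = -218.64 + 0.74 = -217.90 mGal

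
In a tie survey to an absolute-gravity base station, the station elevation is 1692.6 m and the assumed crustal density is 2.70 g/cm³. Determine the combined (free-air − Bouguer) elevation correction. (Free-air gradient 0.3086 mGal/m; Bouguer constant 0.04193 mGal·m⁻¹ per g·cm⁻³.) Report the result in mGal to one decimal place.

Combined gradient = 0.3086 − 0.04193 × 2.70 = 0.1953890 mGal/m
Combined elevation correction = 0.1953890 × 1692.6 = 330.7 mGal

330.7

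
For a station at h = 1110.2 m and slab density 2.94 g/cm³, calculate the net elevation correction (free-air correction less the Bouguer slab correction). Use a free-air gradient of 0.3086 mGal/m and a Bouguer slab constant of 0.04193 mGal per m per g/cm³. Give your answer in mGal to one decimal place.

205.7

Combined gradient = 0.3086 − 0.04193 × 2.94 = 0.1853258 mGal/m
Combined elevation correction = 0.1853258 × 1110.2 = 205.7 mGal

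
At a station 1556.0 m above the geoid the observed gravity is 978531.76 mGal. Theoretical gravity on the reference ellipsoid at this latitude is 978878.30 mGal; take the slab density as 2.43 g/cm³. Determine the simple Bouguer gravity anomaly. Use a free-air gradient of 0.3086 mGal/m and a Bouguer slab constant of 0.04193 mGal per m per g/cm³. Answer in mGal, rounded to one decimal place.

Free-air correction = 0.3086 × 1556.0 = 480.18 mGal
Free-air anomaly = 978531.76 − 978878.30 + (480.18) = 133.64 mGal
Bouguer slab correction = 0.04193 × 2.43 × 1556.0 = 158.54 mGal
Simple Bouguer anomaly = 133.64 − (158.54) = -24.90 mGal

-24.9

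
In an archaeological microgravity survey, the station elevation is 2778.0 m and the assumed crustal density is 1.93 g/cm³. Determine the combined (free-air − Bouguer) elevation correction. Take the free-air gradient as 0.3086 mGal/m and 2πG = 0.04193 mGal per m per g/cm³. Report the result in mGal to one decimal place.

Combined gradient = 0.3086 − 0.04193 × 1.93 = 0.2276751 mGal/m
Combined elevation correction = 0.2276751 × 2778.0 = 632.5 mGal

632.5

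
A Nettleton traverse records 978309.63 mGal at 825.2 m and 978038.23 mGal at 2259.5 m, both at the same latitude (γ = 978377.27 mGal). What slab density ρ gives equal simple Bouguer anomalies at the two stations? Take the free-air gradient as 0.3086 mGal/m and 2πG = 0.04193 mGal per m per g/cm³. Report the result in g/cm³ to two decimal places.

2.85

Δg_obs = 978038.23 − 978309.63 = -271.40 mGal over Δh = 2259.5 − 825.2 = 1434.3 m
Equal Bouguer anomalies ⇒ Δg_obs + (0.3086 − 0.04193ρ)·Δh = 0
0.3086 − 0.04193ρ = −Δg_obs/Δh = 0.18922
ρ = (0.3086 − 0.18922) / 0.04193 = 2.85 g/cm³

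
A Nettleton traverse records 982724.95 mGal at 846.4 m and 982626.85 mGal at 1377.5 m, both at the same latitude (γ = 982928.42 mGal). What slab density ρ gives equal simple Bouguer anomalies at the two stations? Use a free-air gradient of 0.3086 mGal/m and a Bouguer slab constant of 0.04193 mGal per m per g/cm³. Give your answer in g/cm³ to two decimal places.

2.95

Δg_obs = 982626.85 − 982724.95 = -98.10 mGal over Δh = 1377.5 − 846.4 = 531.1 m
Equal Bouguer anomalies ⇒ Δg_obs + (0.3086 − 0.04193ρ)·Δh = 0
0.3086 − 0.04193ρ = −Δg_obs/Δh = 0.18471
ρ = (0.3086 − 0.18471) / 0.04193 = 2.95 g/cm³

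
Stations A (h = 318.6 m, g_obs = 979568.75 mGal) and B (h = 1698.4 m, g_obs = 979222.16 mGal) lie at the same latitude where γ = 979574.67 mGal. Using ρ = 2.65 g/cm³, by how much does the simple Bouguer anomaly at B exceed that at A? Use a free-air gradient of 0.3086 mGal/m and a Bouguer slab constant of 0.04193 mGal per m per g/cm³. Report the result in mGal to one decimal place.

Δg_SB(A) = 979568.75 − 979574.67 + 0.3086×318.6 − 0.04193×2.65×318.6 = 57.00 mGal
Δg_SB(B) = 979222.16 − 979574.67 + 0.3086×1698.4 − 0.04193×2.65×1698.4 = -17.10 mGal
Difference = -17.10 − (57.00) = -74.10 mGal

-74.1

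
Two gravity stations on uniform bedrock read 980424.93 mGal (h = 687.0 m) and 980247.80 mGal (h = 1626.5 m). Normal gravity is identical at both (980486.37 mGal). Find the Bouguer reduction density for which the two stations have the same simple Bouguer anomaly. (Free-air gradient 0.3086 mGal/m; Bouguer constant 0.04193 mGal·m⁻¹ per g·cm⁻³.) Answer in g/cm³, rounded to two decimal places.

2.86

Δg_obs = 980247.80 − 980424.93 = -177.13 mGal over Δh = 1626.5 − 687.0 = 939.5 m
Equal Bouguer anomalies ⇒ Δg_obs + (0.3086 − 0.04193ρ)·Δh = 0
0.3086 − 0.04193ρ = −Δg_obs/Δh = 0.18854
ρ = (0.3086 − 0.18854) / 0.04193 = 2.86 g/cm³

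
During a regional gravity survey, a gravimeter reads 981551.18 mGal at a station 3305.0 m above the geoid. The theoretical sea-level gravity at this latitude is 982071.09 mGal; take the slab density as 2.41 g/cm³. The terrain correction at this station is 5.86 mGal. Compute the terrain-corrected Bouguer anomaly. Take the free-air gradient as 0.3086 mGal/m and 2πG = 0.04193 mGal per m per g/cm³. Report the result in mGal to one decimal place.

171.9

Free-air correction = 0.3086 × 3305.0 = 1019.92 mGal
Free-air anomaly = 981551.18 − 982071.09 + (1019.92) = 500.01 mGal
Bouguer slab correction = 0.04193 × 2.41 × 3305.0 = 333.97 mGal
Simple Bouguer anomaly = 500.01 − (333.97) = 166.04 mGal
Complete Bouguer anomaly = 166.04 + 5.86 = 171.90 mGal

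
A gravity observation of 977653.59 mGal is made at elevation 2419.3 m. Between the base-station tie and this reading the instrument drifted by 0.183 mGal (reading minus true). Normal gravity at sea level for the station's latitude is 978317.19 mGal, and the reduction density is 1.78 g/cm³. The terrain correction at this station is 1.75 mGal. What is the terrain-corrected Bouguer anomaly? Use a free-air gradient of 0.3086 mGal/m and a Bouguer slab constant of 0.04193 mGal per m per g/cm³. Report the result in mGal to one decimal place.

-96.0

Drift-corrected reading = 977653.59 − (0.183) = 977653.407 mGal
Free-air correction = 0.3086 × 2419.3 = 746.60 mGal
Free-air anomaly = 977653.407 − 978317.19 + (746.60) = 82.817 mGal
Bouguer slab correction = 0.04193 × 1.78 × 2419.3 = 180.57 mGal
Simple Bouguer anomaly = 82.817 − (180.57) = -97.753 mGal
Complete Bouguer anomaly = -97.753 + 1.75 = -96.003 mGal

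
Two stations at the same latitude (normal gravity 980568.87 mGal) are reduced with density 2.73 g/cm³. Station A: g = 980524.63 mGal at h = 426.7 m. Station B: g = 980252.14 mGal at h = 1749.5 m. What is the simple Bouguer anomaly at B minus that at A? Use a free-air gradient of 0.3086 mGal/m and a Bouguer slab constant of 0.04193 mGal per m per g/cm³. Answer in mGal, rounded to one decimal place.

-15.7

Δg_SB(A) = 980524.63 − 980568.87 + 0.3086×426.7 − 0.04193×2.73×426.7 = 38.60 mGal
Δg_SB(B) = 980252.14 − 980568.87 + 0.3086×1749.5 − 0.04193×2.73×1749.5 = 22.90 mGal
Difference = 22.90 − (38.60) = -15.70 mGal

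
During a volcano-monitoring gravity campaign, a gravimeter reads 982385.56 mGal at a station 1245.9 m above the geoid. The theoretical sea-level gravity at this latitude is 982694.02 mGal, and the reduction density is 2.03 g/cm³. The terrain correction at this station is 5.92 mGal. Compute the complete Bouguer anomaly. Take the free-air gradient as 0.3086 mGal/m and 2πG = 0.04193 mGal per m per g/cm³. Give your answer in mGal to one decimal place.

Free-air correction = 0.3086 × 1245.9 = 384.48 mGal
Free-air anomaly = 982385.56 − 982694.02 + (384.48) = 76.02 mGal
Bouguer slab correction = 0.04193 × 2.03 × 1245.9 = 106.05 mGal
Simple Bouguer anomaly = 76.02 − (106.05) = -30.03 mGal
Complete Bouguer anomaly = -30.03 + 5.92 = -24.11 mGal

-24.1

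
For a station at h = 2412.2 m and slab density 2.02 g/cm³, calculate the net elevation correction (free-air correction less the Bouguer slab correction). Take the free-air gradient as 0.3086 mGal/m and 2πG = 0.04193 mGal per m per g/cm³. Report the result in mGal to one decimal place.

540.1

Combined gradient = 0.3086 − 0.04193 × 2.02 = 0.2239014 mGal/m
Combined elevation correction = 0.2239014 × 2412.2 = 540.1 mGal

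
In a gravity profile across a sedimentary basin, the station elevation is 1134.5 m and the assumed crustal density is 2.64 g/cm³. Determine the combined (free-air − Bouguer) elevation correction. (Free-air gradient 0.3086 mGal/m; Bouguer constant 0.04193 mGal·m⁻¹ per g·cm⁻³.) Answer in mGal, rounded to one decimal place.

224.5

Combined gradient = 0.3086 − 0.04193 × 2.64 = 0.1979048 mGal/m
Combined elevation correction = 0.1979048 × 1134.5 = 224.5 mGal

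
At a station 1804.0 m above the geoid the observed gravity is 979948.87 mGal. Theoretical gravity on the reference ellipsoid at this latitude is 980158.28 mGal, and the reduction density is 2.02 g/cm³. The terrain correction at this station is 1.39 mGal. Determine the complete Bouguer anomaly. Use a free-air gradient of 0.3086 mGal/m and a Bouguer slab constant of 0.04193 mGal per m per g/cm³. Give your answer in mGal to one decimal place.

Free-air correction = 0.3086 × 1804.0 = 556.71 mGal
Free-air anomaly = 979948.87 − 980158.28 + (556.71) = 347.30 mGal
Bouguer slab correction = 0.04193 × 2.02 × 1804.0 = 152.80 mGal
Simple Bouguer anomaly = 347.30 − (152.80) = 194.50 mGal
Complete Bouguer anomaly = 194.50 + 1.39 = 195.89 mGal

195.9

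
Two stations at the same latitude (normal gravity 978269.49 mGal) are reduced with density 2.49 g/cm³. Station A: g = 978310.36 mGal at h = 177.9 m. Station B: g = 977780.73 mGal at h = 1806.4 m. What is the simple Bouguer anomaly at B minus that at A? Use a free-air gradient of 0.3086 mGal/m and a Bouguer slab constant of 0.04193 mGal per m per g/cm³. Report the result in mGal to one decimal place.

-197.1

Δg_SB(A) = 978310.36 − 978269.49 + 0.3086×177.9 − 0.04193×2.49×177.9 = 77.20 mGal
Δg_SB(B) = 977780.73 − 978269.49 + 0.3086×1806.4 − 0.04193×2.49×1806.4 = -119.90 mGal
Difference = -119.90 − (77.20) = -197.10 mGal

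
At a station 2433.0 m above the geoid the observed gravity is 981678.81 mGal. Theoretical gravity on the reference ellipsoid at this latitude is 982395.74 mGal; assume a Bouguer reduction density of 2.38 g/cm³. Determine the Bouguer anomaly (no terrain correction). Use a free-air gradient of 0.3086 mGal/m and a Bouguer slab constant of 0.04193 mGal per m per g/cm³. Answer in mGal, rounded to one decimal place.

-208.9

Free-air correction = 0.3086 × 2433.0 = 750.82 mGal
Free-air anomaly = 981678.81 − 982395.74 + (750.82) = 33.89 mGal
Bouguer slab correction = 0.04193 × 2.38 × 2433.0 = 242.80 mGal
Simple Bouguer anomaly = 33.89 − (242.80) = -208.91 mGal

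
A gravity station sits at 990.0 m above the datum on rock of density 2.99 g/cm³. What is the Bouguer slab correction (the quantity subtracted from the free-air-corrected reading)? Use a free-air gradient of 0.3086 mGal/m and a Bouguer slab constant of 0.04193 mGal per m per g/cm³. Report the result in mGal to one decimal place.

Bouguer slab correction = 0.04193 × 2.99 × 990.0 = 124.1 mGal

124.1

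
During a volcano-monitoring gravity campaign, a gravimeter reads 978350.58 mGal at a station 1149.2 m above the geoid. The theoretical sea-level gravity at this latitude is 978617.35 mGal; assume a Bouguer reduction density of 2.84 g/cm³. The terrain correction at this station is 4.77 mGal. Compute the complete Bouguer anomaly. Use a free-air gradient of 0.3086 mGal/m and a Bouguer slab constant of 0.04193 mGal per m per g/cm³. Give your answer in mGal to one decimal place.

Free-air correction = 0.3086 × 1149.2 = 354.64 mGal
Free-air anomaly = 978350.58 − 978617.35 + (354.64) = 87.87 mGal
Bouguer slab correction = 0.04193 × 2.84 × 1149.2 = 136.85 mGal
Simple Bouguer anomaly = 87.87 − (136.85) = -48.98 mGal
Complete Bouguer anomaly = -48.98 + 4.77 = -44.21 mGal

-44.2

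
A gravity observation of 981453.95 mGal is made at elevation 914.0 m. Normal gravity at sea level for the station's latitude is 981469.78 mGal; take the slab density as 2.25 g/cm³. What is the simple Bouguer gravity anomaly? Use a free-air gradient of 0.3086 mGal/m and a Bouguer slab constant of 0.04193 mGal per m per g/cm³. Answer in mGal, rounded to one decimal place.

180.0

Free-air correction = 0.3086 × 914.0 = 282.06 mGal
Free-air anomaly = 981453.95 − 981469.78 + (282.06) = 266.23 mGal
Bouguer slab correction = 0.04193 × 2.25 × 914.0 = 86.23 mGal
Simple Bouguer anomaly = 266.23 − (86.23) = 180.00 mGal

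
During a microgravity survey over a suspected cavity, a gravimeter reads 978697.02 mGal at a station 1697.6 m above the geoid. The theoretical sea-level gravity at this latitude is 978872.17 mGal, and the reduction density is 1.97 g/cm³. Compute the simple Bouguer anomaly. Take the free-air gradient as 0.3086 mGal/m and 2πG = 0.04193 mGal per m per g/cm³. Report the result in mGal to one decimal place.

208.5

Free-air correction = 0.3086 × 1697.6 = 523.88 mGal
Free-air anomaly = 978697.02 − 978872.17 + (523.88) = 348.73 mGal
Bouguer slab correction = 0.04193 × 1.97 × 1697.6 = 140.23 mGal
Simple Bouguer anomaly = 348.73 − (140.23) = 208.50 mGal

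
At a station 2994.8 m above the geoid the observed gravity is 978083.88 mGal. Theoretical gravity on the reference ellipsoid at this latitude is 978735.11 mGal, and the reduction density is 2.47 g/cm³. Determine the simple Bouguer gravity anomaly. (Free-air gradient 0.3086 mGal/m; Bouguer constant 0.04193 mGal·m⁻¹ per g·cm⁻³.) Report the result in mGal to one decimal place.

-37.2

Free-air correction = 0.3086 × 2994.8 = 924.20 mGal
Free-air anomaly = 978083.88 − 978735.11 + (924.20) = 272.97 mGal
Bouguer slab correction = 0.04193 × 2.47 × 2994.8 = 310.16 mGal
Simple Bouguer anomaly = 272.97 − (310.16) = -37.19 mGal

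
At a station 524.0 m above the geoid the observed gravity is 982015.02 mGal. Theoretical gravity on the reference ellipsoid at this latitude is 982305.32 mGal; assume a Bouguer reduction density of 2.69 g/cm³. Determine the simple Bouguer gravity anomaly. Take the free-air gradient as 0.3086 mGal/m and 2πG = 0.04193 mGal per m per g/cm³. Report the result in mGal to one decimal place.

Free-air correction = 0.3086 × 524.0 = 161.71 mGal
Free-air anomaly = 982015.02 − 982305.32 + (161.71) = -128.59 mGal
Bouguer slab correction = 0.04193 × 2.69 × 524.0 = 59.10 mGal
Simple Bouguer anomaly = -128.59 − (59.10) = -187.69 mGal

-187.7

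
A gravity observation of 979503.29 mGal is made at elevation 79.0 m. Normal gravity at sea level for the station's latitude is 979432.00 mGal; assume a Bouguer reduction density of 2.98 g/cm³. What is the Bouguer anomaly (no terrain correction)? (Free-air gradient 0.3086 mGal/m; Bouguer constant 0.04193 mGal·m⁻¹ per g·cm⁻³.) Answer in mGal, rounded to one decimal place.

Free-air correction = 0.3086 × 79.0 = 24.38 mGal
Free-air anomaly = 979503.29 − 979432.00 + (24.38) = 95.67 mGal
Bouguer slab correction = 0.04193 × 2.98 × 79.0 = 9.87 mGal
Simple Bouguer anomaly = 95.67 − (9.87) = 85.80 mGal

85.8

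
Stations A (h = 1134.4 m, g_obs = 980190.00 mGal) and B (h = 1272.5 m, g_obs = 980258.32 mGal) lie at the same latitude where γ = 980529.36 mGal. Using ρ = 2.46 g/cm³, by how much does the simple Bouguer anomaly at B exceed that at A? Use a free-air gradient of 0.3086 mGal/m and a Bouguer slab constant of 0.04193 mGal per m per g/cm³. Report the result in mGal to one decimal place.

96.7

Δg_SB(A) = 980190.00 − 980529.36 + 0.3086×1134.4 − 0.04193×2.46×1134.4 = -106.30 mGal
Δg_SB(B) = 980258.32 − 980529.36 + 0.3086×1272.5 − 0.04193×2.46×1272.5 = -9.60 mGal
Difference = -9.60 − (-106.30) = 96.70 mGal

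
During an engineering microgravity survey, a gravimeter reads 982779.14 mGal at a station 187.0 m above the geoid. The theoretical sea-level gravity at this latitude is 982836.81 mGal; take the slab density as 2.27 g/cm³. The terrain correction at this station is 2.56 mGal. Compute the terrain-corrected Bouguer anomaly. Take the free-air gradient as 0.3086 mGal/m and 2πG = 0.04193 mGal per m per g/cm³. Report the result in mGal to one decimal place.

Free-air correction = 0.3086 × 187.0 = 57.71 mGal
Free-air anomaly = 982779.14 − 982836.81 + (57.71) = 0.04 mGal
Bouguer slab correction = 0.04193 × 2.27 × 187.0 = 17.80 mGal
Simple Bouguer anomaly = 0.04 − (17.80) = -17.76 mGal
Complete Bouguer anomaly = -17.76 + 2.56 = -15.20 mGal

-15.2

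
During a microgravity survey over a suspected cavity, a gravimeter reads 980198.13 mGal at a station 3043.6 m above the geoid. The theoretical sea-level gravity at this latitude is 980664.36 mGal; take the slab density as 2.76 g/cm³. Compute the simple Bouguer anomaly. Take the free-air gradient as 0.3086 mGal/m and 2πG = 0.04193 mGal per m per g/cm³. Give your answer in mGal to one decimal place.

Free-air correction = 0.3086 × 3043.6 = 939.25 mGal
Free-air anomaly = 980198.13 − 980664.36 + (939.25) = 473.02 mGal
Bouguer slab correction = 0.04193 × 2.76 × 3043.6 = 352.23 mGal
Simple Bouguer anomaly = 473.02 − (352.23) = 120.79 mGal

120.8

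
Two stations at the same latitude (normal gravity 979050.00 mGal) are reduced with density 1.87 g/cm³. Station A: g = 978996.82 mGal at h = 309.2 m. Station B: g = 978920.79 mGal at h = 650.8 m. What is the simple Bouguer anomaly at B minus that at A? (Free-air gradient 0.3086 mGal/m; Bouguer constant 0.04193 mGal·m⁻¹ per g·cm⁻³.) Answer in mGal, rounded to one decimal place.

2.6

Δg_SB(A) = 978996.82 − 979050.00 + 0.3086×309.2 − 0.04193×1.87×309.2 = 18.00 mGal
Δg_SB(B) = 978920.79 − 979050.00 + 0.3086×650.8 − 0.04193×1.87×650.8 = 20.60 mGal
Difference = 20.60 − (18.00) = 2.60 mGal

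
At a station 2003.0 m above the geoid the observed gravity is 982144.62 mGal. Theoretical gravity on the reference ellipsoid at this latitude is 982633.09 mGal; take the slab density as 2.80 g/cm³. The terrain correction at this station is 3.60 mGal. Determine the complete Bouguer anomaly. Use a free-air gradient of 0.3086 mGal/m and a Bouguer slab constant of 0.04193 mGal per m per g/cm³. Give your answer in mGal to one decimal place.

Free-air correction = 0.3086 × 2003.0 = 618.13 mGal
Free-air anomaly = 982144.62 − 982633.09 + (618.13) = 129.66 mGal
Bouguer slab correction = 0.04193 × 2.80 × 2003.0 = 235.16 mGal
Simple Bouguer anomaly = 129.66 − (235.16) = -105.50 mGal
Complete Bouguer anomaly = -105.50 + 3.60 = -101.90 mGal

-101.9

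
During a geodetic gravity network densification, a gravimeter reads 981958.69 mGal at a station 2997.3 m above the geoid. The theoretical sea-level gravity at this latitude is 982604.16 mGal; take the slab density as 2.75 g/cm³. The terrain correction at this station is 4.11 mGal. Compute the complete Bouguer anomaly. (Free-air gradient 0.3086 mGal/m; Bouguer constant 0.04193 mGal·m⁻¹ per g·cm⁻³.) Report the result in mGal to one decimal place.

Free-air correction = 0.3086 × 2997.3 = 924.97 mGal
Free-air anomaly = 981958.69 − 982604.16 + (924.97) = 279.50 mGal
Bouguer slab correction = 0.04193 × 2.75 × 2997.3 = 345.61 mGal
Simple Bouguer anomaly = 279.50 − (345.61) = -66.11 mGal
Complete Bouguer anomaly = -66.11 + 4.11 = -62.00 mGal

-62.0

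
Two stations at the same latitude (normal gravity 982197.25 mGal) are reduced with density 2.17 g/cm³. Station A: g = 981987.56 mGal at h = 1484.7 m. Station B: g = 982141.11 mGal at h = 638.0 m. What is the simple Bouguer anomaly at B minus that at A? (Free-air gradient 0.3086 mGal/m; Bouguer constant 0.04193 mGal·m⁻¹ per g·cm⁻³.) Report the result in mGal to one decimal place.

-30.7

Δg_SB(A) = 981987.56 − 982197.25 + 0.3086×1484.7 − 0.04193×2.17×1484.7 = 113.40 mGal
Δg_SB(B) = 982141.11 − 982197.25 + 0.3086×638.0 − 0.04193×2.17×638.0 = 82.70 mGal
Difference = 82.70 − (113.40) = -30.70 mGal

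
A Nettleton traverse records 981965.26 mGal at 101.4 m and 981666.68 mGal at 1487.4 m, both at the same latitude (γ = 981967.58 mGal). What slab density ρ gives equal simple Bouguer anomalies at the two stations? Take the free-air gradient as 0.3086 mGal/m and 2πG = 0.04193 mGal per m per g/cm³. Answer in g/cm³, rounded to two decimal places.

2.22

Δg_obs = 981666.68 − 981965.26 = -298.58 mGal over Δh = 1487.4 − 101.4 = 1386.0 m
Equal Bouguer anomalies ⇒ Δg_obs + (0.3086 − 0.04193ρ)·Δh = 0
0.3086 − 0.04193ρ = −Δg_obs/Δh = 0.21543
ρ = (0.3086 − 0.21543) / 0.04193 = 2.22 g/cm³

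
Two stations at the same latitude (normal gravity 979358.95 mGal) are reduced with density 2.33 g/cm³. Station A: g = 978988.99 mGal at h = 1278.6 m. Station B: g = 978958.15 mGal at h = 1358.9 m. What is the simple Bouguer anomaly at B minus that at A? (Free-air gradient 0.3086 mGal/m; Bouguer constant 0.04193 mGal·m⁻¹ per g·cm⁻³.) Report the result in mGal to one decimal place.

-13.9

Δg_SB(A) = 978988.99 − 979358.95 + 0.3086×1278.6 − 0.04193×2.33×1278.6 = -100.30 mGal
Δg_SB(B) = 978958.15 − 979358.95 + 0.3086×1358.9 − 0.04193×2.33×1358.9 = -114.20 mGal
Difference = -114.20 − (-100.30) = -13.90 mGal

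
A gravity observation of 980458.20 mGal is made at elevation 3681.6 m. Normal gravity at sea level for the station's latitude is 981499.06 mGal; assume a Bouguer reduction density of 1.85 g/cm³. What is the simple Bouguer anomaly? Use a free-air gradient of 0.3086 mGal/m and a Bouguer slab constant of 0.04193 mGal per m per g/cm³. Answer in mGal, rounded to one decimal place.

-190.3

Free-air correction = 0.3086 × 3681.6 = 1136.14 mGal
Free-air anomaly = 980458.20 − 981499.06 + (1136.14) = 95.28 mGal
Bouguer slab correction = 0.04193 × 1.85 × 3681.6 = 285.58 mGal
Simple Bouguer anomaly = 95.28 − (285.58) = -190.30 mGal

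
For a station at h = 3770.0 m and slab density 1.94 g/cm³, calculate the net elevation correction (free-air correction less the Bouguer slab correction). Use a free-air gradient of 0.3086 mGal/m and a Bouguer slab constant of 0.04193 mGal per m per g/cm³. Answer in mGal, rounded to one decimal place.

Combined gradient = 0.3086 − 0.04193 × 1.94 = 0.2272558 mGal/m
Combined elevation correction = 0.2272558 × 3770.0 = 856.8 mGal

856.8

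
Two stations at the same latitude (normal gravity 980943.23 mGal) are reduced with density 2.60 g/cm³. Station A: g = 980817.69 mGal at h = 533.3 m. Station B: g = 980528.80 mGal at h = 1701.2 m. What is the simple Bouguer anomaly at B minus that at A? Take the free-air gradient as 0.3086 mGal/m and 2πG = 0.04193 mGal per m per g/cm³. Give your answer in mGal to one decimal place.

Δg_SB(A) = 980817.69 − 980943.23 + 0.3086×533.3 − 0.04193×2.60×533.3 = -19.10 mGal
Δg_SB(B) = 980528.80 − 980943.23 + 0.3086×1701.2 − 0.04193×2.60×1701.2 = -74.90 mGal
Difference = -74.90 − (-19.10) = -55.80 mGal

-55.8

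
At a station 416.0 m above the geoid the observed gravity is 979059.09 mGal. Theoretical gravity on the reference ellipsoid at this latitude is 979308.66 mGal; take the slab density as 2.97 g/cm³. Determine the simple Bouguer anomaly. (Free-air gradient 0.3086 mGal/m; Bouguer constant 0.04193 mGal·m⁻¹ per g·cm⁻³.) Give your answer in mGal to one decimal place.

Free-air correction = 0.3086 × 416.0 = 128.38 mGal
Free-air anomaly = 979059.09 − 979308.66 + (128.38) = -121.19 mGal
Bouguer slab correction = 0.04193 × 2.97 × 416.0 = 51.81 mGal
Simple Bouguer anomaly = -121.19 − (51.81) = -173.00 mGal

-173.0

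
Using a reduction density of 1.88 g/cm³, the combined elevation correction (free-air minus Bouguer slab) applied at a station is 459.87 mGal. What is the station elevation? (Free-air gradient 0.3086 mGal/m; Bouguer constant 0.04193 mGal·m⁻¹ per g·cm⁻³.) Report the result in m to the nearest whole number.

Combined gradient = 0.3086 − 0.04193 × 1.88 = 0.2297716 mGal/m
h = 459.87 / 0.2297716 = 2001.42 m

2001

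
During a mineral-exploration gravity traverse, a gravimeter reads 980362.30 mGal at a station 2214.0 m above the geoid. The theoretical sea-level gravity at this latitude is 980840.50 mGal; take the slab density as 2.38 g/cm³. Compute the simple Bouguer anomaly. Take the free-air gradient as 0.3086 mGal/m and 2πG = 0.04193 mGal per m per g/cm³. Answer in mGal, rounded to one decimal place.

-15.9

Free-air correction = 0.3086 × 2214.0 = 683.24 mGal
Free-air anomaly = 980362.30 − 980840.50 + (683.24) = 205.04 mGal
Bouguer slab correction = 0.04193 × 2.38 × 2214.0 = 220.94 mGal
Simple Bouguer anomaly = 205.04 − (220.94) = -15.90 mGal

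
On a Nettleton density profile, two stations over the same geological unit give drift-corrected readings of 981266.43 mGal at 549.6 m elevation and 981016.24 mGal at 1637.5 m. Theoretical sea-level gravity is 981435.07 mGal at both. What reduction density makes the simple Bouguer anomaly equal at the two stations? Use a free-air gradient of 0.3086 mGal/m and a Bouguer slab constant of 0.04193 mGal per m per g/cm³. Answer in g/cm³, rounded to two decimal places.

Δg_obs = 981016.24 − 981266.43 = -250.19 mGal over Δh = 1637.5 − 549.6 = 1087.9 m
Equal Bouguer anomalies ⇒ Δg_obs + (0.3086 − 0.04193ρ)·Δh = 0
0.3086 − 0.04193ρ = −Δg_obs/Δh = 0.22998
ρ = (0.3086 − 0.22998) / 0.04193 = 1.88 g/cm³

1.88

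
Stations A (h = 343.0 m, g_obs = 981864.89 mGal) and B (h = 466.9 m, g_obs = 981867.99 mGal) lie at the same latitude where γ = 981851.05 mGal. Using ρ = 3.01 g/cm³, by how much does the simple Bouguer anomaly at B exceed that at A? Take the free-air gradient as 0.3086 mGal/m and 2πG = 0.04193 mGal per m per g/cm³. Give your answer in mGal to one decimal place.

25.7

Δg_SB(A) = 981864.89 − 981851.05 + 0.3086×343.0 − 0.04193×3.01×343.0 = 76.40 mGal
Δg_SB(B) = 981867.99 − 981851.05 + 0.3086×466.9 − 0.04193×3.01×466.9 = 102.10 mGal
Difference = 102.10 − (76.40) = 25.70 mGal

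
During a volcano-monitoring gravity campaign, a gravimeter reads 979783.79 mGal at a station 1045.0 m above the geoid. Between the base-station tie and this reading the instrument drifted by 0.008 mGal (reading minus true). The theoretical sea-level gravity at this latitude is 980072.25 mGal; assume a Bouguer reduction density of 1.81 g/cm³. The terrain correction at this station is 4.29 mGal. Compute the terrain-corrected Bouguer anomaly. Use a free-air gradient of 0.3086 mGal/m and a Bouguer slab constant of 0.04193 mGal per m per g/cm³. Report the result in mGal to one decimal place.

-41.0

Drift-corrected reading = 979783.79 − (0.008) = 979783.782 mGal
Free-air correction = 0.3086 × 1045.0 = 322.49 mGal
Free-air anomaly = 979783.782 − 980072.25 + (322.49) = 34.022 mGal
Bouguer slab correction = 0.04193 × 1.81 × 1045.0 = 79.31 mGal
Simple Bouguer anomaly = 34.022 − (79.31) = -45.288 mGal
Complete Bouguer anomaly = -45.288 + 4.29 = -40.998 mGal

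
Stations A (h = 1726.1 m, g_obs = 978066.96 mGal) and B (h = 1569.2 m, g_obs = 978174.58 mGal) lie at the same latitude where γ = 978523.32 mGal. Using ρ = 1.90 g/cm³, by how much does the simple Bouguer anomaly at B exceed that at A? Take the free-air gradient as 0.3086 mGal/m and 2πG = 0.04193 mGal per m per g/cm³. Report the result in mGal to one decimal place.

Δg_SB(A) = 978066.96 − 978523.32 + 0.3086×1726.1 − 0.04193×1.90×1726.1 = -61.20 mGal
Δg_SB(B) = 978174.58 − 978523.32 + 0.3086×1569.2 − 0.04193×1.90×1569.2 = 10.50 mGal
Difference = 10.50 − (-61.20) = 71.70 mGal

71.7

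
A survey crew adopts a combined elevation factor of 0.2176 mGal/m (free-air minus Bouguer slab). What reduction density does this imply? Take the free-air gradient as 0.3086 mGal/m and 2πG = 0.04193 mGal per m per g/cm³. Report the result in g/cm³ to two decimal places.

2.17

0.2176 = 0.3086 − 0.04193 × ρ
ρ = (0.3086 − 0.2176) / 0.04193 = 2.17 g/cm³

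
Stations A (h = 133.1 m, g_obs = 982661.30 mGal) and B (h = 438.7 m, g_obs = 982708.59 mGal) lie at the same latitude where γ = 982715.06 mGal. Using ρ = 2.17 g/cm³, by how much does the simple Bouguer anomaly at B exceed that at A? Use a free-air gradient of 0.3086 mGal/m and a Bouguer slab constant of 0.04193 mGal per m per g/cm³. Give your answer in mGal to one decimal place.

Δg_SB(A) = 982661.30 − 982715.06 + 0.3086×133.1 − 0.04193×2.17×133.1 = -24.80 mGal
Δg_SB(B) = 982708.59 − 982715.06 + 0.3086×438.7 − 0.04193×2.17×438.7 = 89.00 mGal
Difference = 89.00 − (-24.80) = 113.80 mGal

113.8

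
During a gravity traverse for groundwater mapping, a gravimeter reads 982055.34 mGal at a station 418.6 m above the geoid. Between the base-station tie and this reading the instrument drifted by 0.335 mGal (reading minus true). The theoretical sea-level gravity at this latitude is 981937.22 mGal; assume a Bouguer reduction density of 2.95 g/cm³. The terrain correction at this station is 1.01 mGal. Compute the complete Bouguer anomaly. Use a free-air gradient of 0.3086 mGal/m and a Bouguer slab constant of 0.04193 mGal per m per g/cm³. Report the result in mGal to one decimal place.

Drift-corrected reading = 982055.34 − (0.335) = 982055.005 mGal
Free-air correction = 0.3086 × 418.6 = 129.18 mGal
Free-air anomaly = 982055.005 − 981937.22 + (129.18) = 246.965 mGal
Bouguer slab correction = 0.04193 × 2.95 × 418.6 = 51.78 mGal
Simple Bouguer anomaly = 246.965 − (51.78) = 195.185 mGal
Complete Bouguer anomaly = 195.185 + 1.01 = 196.195 mGal

196.2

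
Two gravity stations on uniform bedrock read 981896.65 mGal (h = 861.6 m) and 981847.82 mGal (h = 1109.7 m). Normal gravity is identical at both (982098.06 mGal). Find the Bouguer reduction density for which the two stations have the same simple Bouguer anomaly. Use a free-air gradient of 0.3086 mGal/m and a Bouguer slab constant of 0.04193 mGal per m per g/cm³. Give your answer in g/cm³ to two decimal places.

Δg_obs = 981847.82 − 981896.65 = -48.83 mGal over Δh = 1109.7 − 861.6 = 248.1 m
Equal Bouguer anomalies ⇒ Δg_obs + (0.3086 − 0.04193ρ)·Δh = 0
0.3086 − 0.04193ρ = −Δg_obs/Δh = 0.19682
ρ = (0.3086 − 0.19682) / 0.04193 = 2.67 g/cm³

2.67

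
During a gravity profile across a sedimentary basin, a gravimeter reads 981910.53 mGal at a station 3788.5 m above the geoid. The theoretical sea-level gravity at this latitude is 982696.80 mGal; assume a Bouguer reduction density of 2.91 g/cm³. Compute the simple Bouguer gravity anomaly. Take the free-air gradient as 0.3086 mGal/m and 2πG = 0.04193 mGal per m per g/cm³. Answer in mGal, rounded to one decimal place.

Free-air correction = 0.3086 × 3788.5 = 1169.13 mGal
Free-air anomaly = 981910.53 − 982696.80 + (1169.13) = 382.86 mGal
Bouguer slab correction = 0.04193 × 2.91 × 3788.5 = 462.26 mGal
Simple Bouguer anomaly = 382.86 − (462.26) = -79.40 mGal

-79.4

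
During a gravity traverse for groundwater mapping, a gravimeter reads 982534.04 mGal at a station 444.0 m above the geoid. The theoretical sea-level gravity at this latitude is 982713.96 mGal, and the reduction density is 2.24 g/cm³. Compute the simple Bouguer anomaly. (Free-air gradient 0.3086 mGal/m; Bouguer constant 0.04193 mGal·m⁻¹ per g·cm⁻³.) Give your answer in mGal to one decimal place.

Free-air correction = 0.3086 × 444.0 = 137.02 mGal
Free-air anomaly = 982534.04 − 982713.96 + (137.02) = -42.90 mGal
Bouguer slab correction = 0.04193 × 2.24 × 444.0 = 41.70 mGal
Simple Bouguer anomaly = -42.90 − (41.70) = -84.60 mGal

-84.6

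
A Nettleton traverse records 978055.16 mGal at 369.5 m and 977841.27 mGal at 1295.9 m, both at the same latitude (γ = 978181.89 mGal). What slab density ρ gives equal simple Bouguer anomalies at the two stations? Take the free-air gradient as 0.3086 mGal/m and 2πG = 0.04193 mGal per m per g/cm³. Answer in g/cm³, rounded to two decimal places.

Δg_obs = 977841.27 − 978055.16 = -213.89 mGal over Δh = 1295.9 − 369.5 = 926.4 m
Equal Bouguer anomalies ⇒ Δg_obs + (0.3086 − 0.04193ρ)·Δh = 0
0.3086 − 0.04193ρ = −Δg_obs/Δh = 0.23088
ρ = (0.3086 − 0.23088) / 0.04193 = 1.85 g/cm³

1.85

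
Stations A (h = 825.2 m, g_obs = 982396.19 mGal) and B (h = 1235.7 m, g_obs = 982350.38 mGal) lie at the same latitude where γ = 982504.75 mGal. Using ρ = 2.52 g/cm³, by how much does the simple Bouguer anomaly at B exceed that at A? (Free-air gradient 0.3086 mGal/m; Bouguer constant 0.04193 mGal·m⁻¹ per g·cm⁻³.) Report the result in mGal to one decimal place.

37.5

Δg_SB(A) = 982396.19 − 982504.75 + 0.3086×825.2 − 0.04193×2.52×825.2 = 58.90 mGal
Δg_SB(B) = 982350.38 − 982504.75 + 0.3086×1235.7 − 0.04193×2.52×1235.7 = 96.40 mGal
Difference = 96.40 − (58.90) = 37.50 mGal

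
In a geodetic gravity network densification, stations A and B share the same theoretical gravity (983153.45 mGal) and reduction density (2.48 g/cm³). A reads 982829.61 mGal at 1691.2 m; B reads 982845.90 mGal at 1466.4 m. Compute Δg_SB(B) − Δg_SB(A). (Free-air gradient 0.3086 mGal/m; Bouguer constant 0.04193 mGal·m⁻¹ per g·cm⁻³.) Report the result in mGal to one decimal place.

-29.7

Δg_SB(A) = 982829.61 − 983153.45 + 0.3086×1691.2 − 0.04193×2.48×1691.2 = 22.20 mGal
Δg_SB(B) = 982845.90 − 983153.45 + 0.3086×1466.4 − 0.04193×2.48×1466.4 = -7.50 mGal
Difference = -7.50 − (22.20) = -29.70 mGal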